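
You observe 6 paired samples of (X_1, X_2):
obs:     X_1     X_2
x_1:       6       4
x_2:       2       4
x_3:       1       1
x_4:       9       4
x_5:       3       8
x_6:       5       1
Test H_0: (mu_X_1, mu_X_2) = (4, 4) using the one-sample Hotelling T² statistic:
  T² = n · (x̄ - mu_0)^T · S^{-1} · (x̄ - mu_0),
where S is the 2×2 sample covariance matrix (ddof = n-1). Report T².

Step 1 — sample mean vector:
  mean(X_1) = (6 + 2 + 1 + 9 + 3 + 5) / 6 = 26/6 = 4.3333
  mean(X_2) = (4 + 4 + 1 + 4 + 8 + 1) / 6 = 22/6 = 3.6667
  x̄ = (4.3333, 3.6667),  deviation x̄ - mu_0 = (4.3333, 3.6667) - (4, 4) = (0.3333, -0.3333).

Step 2 — sample covariance matrix, S[i,j] = (1/(n-1)) · Σ_k (x_{k,i} - mean_i) · (x_{k,j} - mean_j), divisor n-1 = 5:
  S[X_1,X_1] = ((1.6667)·(1.6667) + (-2.3333)·(-2.3333) + (-3.3333)·(-3.3333) + (4.6667)·(4.6667) + (-1.3333)·(-1.3333) + (0.6667)·(0.6667)) / 5 = 43.3333/5 = 8.6667
  S[X_1,X_2] = ((1.6667)·(0.3333) + (-2.3333)·(0.3333) + (-3.3333)·(-2.6667) + (4.6667)·(0.3333) + (-1.3333)·(4.3333) + (0.6667)·(-2.6667)) / 5 = 2.6667/5 = 0.5333
  S[X_2,X_2] = ((0.3333)·(0.3333) + (0.3333)·(0.3333) + (-2.6667)·(-2.6667) + (0.3333)·(0.3333) + (4.3333)·(4.3333) + (-2.6667)·(-2.6667)) / 5 = 33.3333/5 = 6.6667
  S = [[8.6667, 0.5333],
 [0.5333, 6.6667]].

Step 3 — invert S. det(S) = 8.6667·6.6667 - (0.5333)² = 57.4933.
  S^{-1} = (1/det) · [[d, -b], [-b, a]] = [[0.116, -0.0093],
 [-0.0093, 0.1507]].

Step 4 — quadratic form (x̄ - mu_0)^T · S^{-1} · (x̄ - mu_0):
  S^{-1} · (x̄ - mu_0) = (0.0417, -0.0533),
  (x̄ - mu_0)^T · [...] = (0.3333)·(0.0417) + (-0.3333)·(-0.0533) = 0.0317.

Step 5 — scale by n: T² = 6 · 0.0317 = 0.1902.

T² ≈ 0.1902


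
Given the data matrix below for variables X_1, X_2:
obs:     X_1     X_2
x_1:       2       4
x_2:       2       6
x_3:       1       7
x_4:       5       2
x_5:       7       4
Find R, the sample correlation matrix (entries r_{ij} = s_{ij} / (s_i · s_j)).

Step 1 — column means:
  mean(X_1) = (2 + 2 + 1 + 5 + 7) / 5 = 17/5 = 3.4
  mean(X_2) = (4 + 6 + 7 + 2 + 4) / 5 = 23/5 = 4.6

Step 2 — sample variances and covariances s[i,j] = (1/(n-1)) · Σ_k (x_{k,i} - mean_i) · (x_{k,j} - mean_j), with n-1 = 4:
  s[X_1,X_1] = ((-1.4)·(-1.4) + (-1.4)·(-1.4) + (-2.4)·(-2.4) + (1.6)·(1.6) + (3.6)·(3.6)) / 4 = 25.2/4 = 6.3
  s[X_1,X_2] = ((-1.4)·(-0.6) + (-1.4)·(1.4) + (-2.4)·(2.4) + (1.6)·(-2.6) + (3.6)·(-0.6)) / 4 = -13.2/4 = -3.3
  s[X_2,X_2] = ((-0.6)·(-0.6) + (1.4)·(1.4) + (2.4)·(2.4) + (-2.6)·(-2.6) + (-0.6)·(-0.6)) / 4 = 15.2/4 = 3.8
  Sample standard deviations s_i = √(s[i,i]):
  s(X_1) = √(6.3) = 2.51
  s(X_2) = √(3.8) = 1.9494

Step 3 — r_{ij} = s_{ij} / (s_i · s_j):
  r[X_1,X_1] = 1 (diagonal).
  r[X_1,X_2] = -3.3 / (2.51 · 1.9494) = -3.3 / 4.8929 = -0.6745
  r[X_2,X_2] = 1 (diagonal).

R is symmetric with unit diagonal. Assembling:

R = [[1, -0.6745],
 [-0.6745, 1]]


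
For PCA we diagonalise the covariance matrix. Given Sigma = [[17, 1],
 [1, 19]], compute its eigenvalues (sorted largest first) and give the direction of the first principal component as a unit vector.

Step 1 — characteristic polynomial of 2×2 Sigma:
  det(Sigma - λI) = λ² - trace · λ + det = 0.
  trace = 17 + 19 = 36, det = 17·19 - (1)² = 322.
Step 2 — discriminant:
  Δ = trace² - 4·det = 1296 - 1288 = 8.
Step 3 — eigenvalues:
  λ = (trace ± √Δ)/2 = (36 ± 2.8284)/2,
  λ_1 = 19.4142,  λ_2 = 16.5858.

Step 4 — unit eigenvector for λ_1: solve (Sigma - λ_1 I)v = 0. First row:
  (17 - 19.4142)·v_x + (1)·v_y = 0, i.e. (-2.4142)·v_x + (1)·v_y = 0,
  so v ∝ (b, λ_1 - a) = (1, 2.4142) = u.
  ||u|| = √((1)² + (2.4142)²) = √(6.8284) ≈ 2.6131,
  v_1 = u/||u|| ≈ (0.3827, 0.9239) (||v_1|| = 1).

λ_1 = 19.4142,  λ_2 = 16.5858;  v_1 ≈ (0.3827, 0.9239)


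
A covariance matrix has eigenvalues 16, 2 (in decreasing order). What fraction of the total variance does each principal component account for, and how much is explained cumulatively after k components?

Step 1 — total variance = trace(Sigma) = Σ λ_i = 16 + 2 = 18.

Step 2 — fraction explained by component i = λ_i / Σ λ:
  PC1: 16/18 = 0.8889
  PC2: 2/18 = 0.1111

Step 3 — cumulative fraction after k components = (λ_1 + ... + λ_k) / Σ λ:
  k = 1: 16/18 = 0.8889
  k = 2: (16 + 2)/18 = 18/18 = 1

Summary (fraction, with percent):

explained: PC1 0.8889 (88.89%), PC2 0.1111 (11.11%);  cumulative: 0.8889, 1


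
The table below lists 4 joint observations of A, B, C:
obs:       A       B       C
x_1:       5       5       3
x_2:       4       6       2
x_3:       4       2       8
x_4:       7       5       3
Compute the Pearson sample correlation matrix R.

Step 1 — column means:
  mean(A) = (5 + 4 + 4 + 7) / 4 = 20/4 = 5
  mean(B) = (5 + 6 + 2 + 5) / 4 = 18/4 = 4.5
  mean(C) = (3 + 2 + 8 + 3) / 4 = 16/4 = 4

Step 2 — sample variances and covariances s[i,j] = (1/(n-1)) · Σ_k (x_{k,i} - mean_i) · (x_{k,j} - mean_j), with n-1 = 3:
  s[A,A] = ((0)·(0) + (-1)·(-1) + (-1)·(-1) + (2)·(2)) / 3 = 6/3 = 2
  s[A,B] = ((0)·(0.5) + (-1)·(1.5) + (-1)·(-2.5) + (2)·(0.5)) / 3 = 2/3 = 0.6667
  s[A,C] = ((0)·(-1) + (-1)·(-2) + (-1)·(4) + (2)·(-1)) / 3 = -4/3 = -1.3333
  s[B,B] = ((0.5)·(0.5) + (1.5)·(1.5) + (-2.5)·(-2.5) + (0.5)·(0.5)) / 3 = 9/3 = 3
  s[B,C] = ((0.5)·(-1) + (1.5)·(-2) + (-2.5)·(4) + (0.5)·(-1)) / 3 = -14/3 = -4.6667
  s[C,C] = ((-1)·(-1) + (-2)·(-2) + (4)·(4) + (-1)·(-1)) / 3 = 22/3 = 7.3333
  Sample standard deviations s_i = √(s[i,i]):
  s(A) = √(2) = 1.4142
  s(B) = √(3) = 1.7321
  s(C) = √(7.3333) = 2.708

Step 3 — r_{ij} = s_{ij} / (s_i · s_j):
  r[A,A] = 1 (diagonal).
  r[A,B] = 0.6667 / (1.4142 · 1.7321) = 0.6667 / 2.4495 = 0.2722
  r[A,C] = -1.3333 / (1.4142 · 2.708) = -1.3333 / 3.8297 = -0.3482
  r[B,B] = 1 (diagonal).
  r[B,C] = -4.6667 / (1.7321 · 2.708) = -4.6667 / 4.6904 = -0.9949
  r[C,C] = 1 (diagonal).

R is symmetric with unit diagonal. Assembling:

R = [[1, 0.2722, -0.3482],
 [0.2722, 1, -0.9949],
 [-0.3482, -0.9949, 1]]


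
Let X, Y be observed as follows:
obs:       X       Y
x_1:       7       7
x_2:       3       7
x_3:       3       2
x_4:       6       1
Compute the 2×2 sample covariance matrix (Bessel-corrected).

Step 1 — column means:
  mean(X) = (7 + 3 + 3 + 6) / 4 = 19/4 = 4.75
  mean(Y) = (7 + 7 + 2 + 1) / 4 = 17/4 = 4.25

Step 2 — sample covariance S[i,j] = (1/(n-1)) · Σ_k (x_{k,i} - mean_i) · (x_{k,j} - mean_j), with n-1 = 3.
  S[X,X] = ((2.25)·(2.25) + (-1.75)·(-1.75) + (-1.75)·(-1.75) + (1.25)·(1.25)) / 3 = 12.75/3 = 4.25
  S[X,Y] = ((2.25)·(2.75) + (-1.75)·(2.75) + (-1.75)·(-2.25) + (1.25)·(-3.25)) / 3 = 1.25/3 = 0.4167
  S[Y,Y] = ((2.75)·(2.75) + (2.75)·(2.75) + (-2.25)·(-2.25) + (-3.25)·(-3.25)) / 3 = 30.75/3 = 10.25

S is symmetric (S[j,i] = S[i,j]). Assembling:

S = [[4.25, 0.4167],
 [0.4167, 10.25]]


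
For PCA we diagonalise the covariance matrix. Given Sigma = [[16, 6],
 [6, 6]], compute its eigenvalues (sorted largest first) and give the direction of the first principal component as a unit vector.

Step 1 — characteristic polynomial of 2×2 Sigma:
  det(Sigma - λI) = λ² - trace · λ + det = 0.
  trace = 16 + 6 = 22, det = 16·6 - (6)² = 60.
Step 2 — discriminant:
  Δ = trace² - 4·det = 484 - 240 = 244.
Step 3 — eigenvalues:
  λ = (trace ± √Δ)/2 = (22 ± 15.6205)/2,
  λ_1 = 18.8102,  λ_2 = 3.1898.

Step 4 — unit eigenvector for λ_1: solve (Sigma - λ_1 I)v = 0. First row:
  (16 - 18.8102)·v_x + (6)·v_y = 0, i.e. (-2.8102)·v_x + (6)·v_y = 0,
  so v ∝ (b, λ_1 - a) = (6, 2.8102) = u.
  ||u|| = √((6)² + (2.8102)²) = √(43.8975) ≈ 6.6255,
  v_1 = u/||u|| ≈ (0.9056, 0.4242) (||v_1|| = 1).

λ_1 = 18.8102,  λ_2 = 3.1898;  v_1 ≈ (0.9056, 0.4242)


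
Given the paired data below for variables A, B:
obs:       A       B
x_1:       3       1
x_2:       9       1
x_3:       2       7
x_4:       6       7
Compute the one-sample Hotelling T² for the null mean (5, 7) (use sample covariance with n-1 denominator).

Step 1 — sample mean vector:
  mean(A) = (3 + 9 + 2 + 6) / 4 = 20/4 = 5
  mean(B) = (1 + 1 + 7 + 7) / 4 = 16/4 = 4
  x̄ = (5, 4),  deviation x̄ - mu_0 = (5, 4) - (5, 7) = (0, -3).

Step 2 — sample covariance matrix, S[i,j] = (1/(n-1)) · Σ_k (x_{k,i} - mean_i) · (x_{k,j} - mean_j), divisor n-1 = 3:
  S[A,A] = ((-2)·(-2) + (4)·(4) + (-3)·(-3) + (1)·(1)) / 3 = 30/3 = 10
  S[A,B] = ((-2)·(-3) + (4)·(-3) + (-3)·(3) + (1)·(3)) / 3 = -12/3 = -4
  S[B,B] = ((-3)·(-3) + (-3)·(-3) + (3)·(3) + (3)·(3)) / 3 = 36/3 = 12
  S = [[10, -4],
 [-4, 12]].

Step 3 — invert S. det(S) = 10·12 - (-4)² = 104.
  S^{-1} = (1/det) · [[d, -b], [-b, a]] = [[0.1154, 0.0385],
 [0.0385, 0.0962]].

Step 4 — quadratic form (x̄ - mu_0)^T · S^{-1} · (x̄ - mu_0):
  S^{-1} · (x̄ - mu_0) = (-0.1154, -0.2885),
  (x̄ - mu_0)^T · [...] = (0)·(-0.1154) + (-3)·(-0.2885) = 0.8654.

Step 5 — scale by n: T² = 4 · 0.8654 = 3.4615.

T² ≈ 3.4615


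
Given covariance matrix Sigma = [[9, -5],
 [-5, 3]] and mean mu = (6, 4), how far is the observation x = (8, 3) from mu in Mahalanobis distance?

Step 1 — centre the observation: (x - mu) = (2, -1).

Step 2 — invert Sigma. det(Sigma) = 9·3 - (-5)² = 2.
  Sigma^{-1} = (1/det) · [[d, -b], [-b, a]] = [[1.5, 2.5],
 [2.5, 4.5]].

Step 3 — form the quadratic (x - mu)^T · Sigma^{-1} · (x - mu):
  Sigma^{-1} · (x - mu) = (0.5, 0.5).
  (x - mu)^T · [Sigma^{-1} · (x - mu)] = (2)·(0.5) + (-1)·(0.5) = 0.5.

Step 4 — take square root: d = √(0.5) ≈ 0.7071.

d(x, mu) = √(0.5) ≈ 0.7071


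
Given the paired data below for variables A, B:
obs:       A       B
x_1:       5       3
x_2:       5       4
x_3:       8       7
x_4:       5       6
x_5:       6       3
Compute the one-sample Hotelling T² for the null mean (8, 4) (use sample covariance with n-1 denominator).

Step 1 — sample mean vector:
  mean(A) = (5 + 5 + 8 + 5 + 6) / 5 = 29/5 = 5.8
  mean(B) = (3 + 4 + 7 + 6 + 3) / 5 = 23/5 = 4.6
  x̄ = (5.8, 4.6),  deviation x̄ - mu_0 = (5.8, 4.6) - (8, 4) = (-2.2, 0.6).

Step 2 — sample covariance matrix, S[i,j] = (1/(n-1)) · Σ_k (x_{k,i} - mean_i) · (x_{k,j} - mean_j), divisor n-1 = 4:
  S[A,A] = ((-0.8)·(-0.8) + (-0.8)·(-0.8) + (2.2)·(2.2) + (-0.8)·(-0.8) + (0.2)·(0.2)) / 4 = 6.8/4 = 1.7
  S[A,B] = ((-0.8)·(-1.6) + (-0.8)·(-0.6) + (2.2)·(2.4) + (-0.8)·(1.4) + (0.2)·(-1.6)) / 4 = 5.6/4 = 1.4
  S[B,B] = ((-1.6)·(-1.6) + (-0.6)·(-0.6) + (2.4)·(2.4) + (1.4)·(1.4) + (-1.6)·(-1.6)) / 4 = 13.2/4 = 3.3
  S = [[1.7, 1.4],
 [1.4, 3.3]].

Step 3 — invert S. det(S) = 1.7·3.3 - (1.4)² = 3.65.
  S^{-1} = (1/det) · [[d, -b], [-b, a]] = [[0.9041, -0.3836],
 [-0.3836, 0.4658]].

Step 4 — quadratic form (x̄ - mu_0)^T · S^{-1} · (x̄ - mu_0):
  S^{-1} · (x̄ - mu_0) = (-2.2192, 1.1233),
  (x̄ - mu_0)^T · [...] = (-2.2)·(-2.2192) + (0.6)·(1.1233) = 5.5562.

Step 5 — scale by n: T² = 5 · 5.5562 = 27.7808.

T² ≈ 27.7808


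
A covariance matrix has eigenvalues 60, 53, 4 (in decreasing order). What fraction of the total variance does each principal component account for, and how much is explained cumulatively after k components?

Step 1 — total variance = trace(Sigma) = Σ λ_i = 60 + 53 + 4 = 117.

Step 2 — fraction explained by component i = λ_i / Σ λ:
  PC1: 60/117 = 0.5128
  PC2: 53/117 = 0.453
  PC3: 4/117 = 0.0342

Step 3 — cumulative fraction after k components = (λ_1 + ... + λ_k) / Σ λ:
  k = 1: 60/117 = 0.5128
  k = 2: (60 + 53)/117 = 113/117 = 0.9658
  k = 3: (60 + 53 + 4)/117 = 117/117 = 1

Summary (fraction, with percent):

explained: PC1 0.5128 (51.28%), PC2 0.453 (45.3%), PC3 0.0342 (3.42%);  cumulative: 0.5128, 0.9658, 1


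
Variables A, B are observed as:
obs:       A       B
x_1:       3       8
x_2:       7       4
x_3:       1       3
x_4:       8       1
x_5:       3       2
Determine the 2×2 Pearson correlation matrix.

Step 1 — column means:
  mean(A) = (3 + 7 + 1 + 8 + 3) / 5 = 22/5 = 4.4
  mean(B) = (8 + 4 + 3 + 1 + 2) / 5 = 18/5 = 3.6

Step 2 — sample variances and covariances s[i,j] = (1/(n-1)) · Σ_k (x_{k,i} - mean_i) · (x_{k,j} - mean_j), with n-1 = 4:
  s[A,A] = ((-1.4)·(-1.4) + (2.6)·(2.6) + (-3.4)·(-3.4) + (3.6)·(3.6) + (-1.4)·(-1.4)) / 4 = 35.2/4 = 8.8
  s[A,B] = ((-1.4)·(4.4) + (2.6)·(0.4) + (-3.4)·(-0.6) + (3.6)·(-2.6) + (-1.4)·(-1.6)) / 4 = -10.2/4 = -2.55
  s[B,B] = ((4.4)·(4.4) + (0.4)·(0.4) + (-0.6)·(-0.6) + (-2.6)·(-2.6) + (-1.6)·(-1.6)) / 4 = 29.2/4 = 7.3
  Sample standard deviations s_i = √(s[i,i]):
  s(A) = √(8.8) = 2.9665
  s(B) = √(7.3) = 2.7019

Step 3 — r_{ij} = s_{ij} / (s_i · s_j):
  r[A,A] = 1 (diagonal).
  r[A,B] = -2.55 / (2.9665 · 2.7019) = -2.55 / 8.015 = -0.3182
  r[B,B] = 1 (diagonal).

R is symmetric with unit diagonal. Assembling:

R = [[1, -0.3182],
 [-0.3182, 1]]


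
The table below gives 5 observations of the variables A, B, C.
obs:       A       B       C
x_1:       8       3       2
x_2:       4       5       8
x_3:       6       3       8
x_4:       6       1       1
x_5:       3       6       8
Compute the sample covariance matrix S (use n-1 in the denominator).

Step 1 — column means:
  mean(A) = (8 + 4 + 6 + 6 + 3) / 5 = 27/5 = 5.4
  mean(B) = (3 + 5 + 3 + 1 + 6) / 5 = 18/5 = 3.6
  mean(C) = (2 + 8 + 8 + 1 + 8) / 5 = 27/5 = 5.4

Step 2 — sample covariance S[i,j] = (1/(n-1)) · Σ_k (x_{k,i} - mean_i) · (x_{k,j} - mean_j), with n-1 = 4.
  S[A,A] = ((2.6)·(2.6) + (-1.4)·(-1.4) + (0.6)·(0.6) + (0.6)·(0.6) + (-2.4)·(-2.4)) / 4 = 15.2/4 = 3.8
  S[A,B] = ((2.6)·(-0.6) + (-1.4)·(1.4) + (0.6)·(-0.6) + (0.6)·(-2.6) + (-2.4)·(2.4)) / 4 = -11.2/4 = -2.8
  S[A,C] = ((2.6)·(-3.4) + (-1.4)·(2.6) + (0.6)·(2.6) + (0.6)·(-4.4) + (-2.4)·(2.6)) / 4 = -19.8/4 = -4.95
  S[B,B] = ((-0.6)·(-0.6) + (1.4)·(1.4) + (-0.6)·(-0.6) + (-2.6)·(-2.6) + (2.4)·(2.4)) / 4 = 15.2/4 = 3.8
  S[B,C] = ((-0.6)·(-3.4) + (1.4)·(2.6) + (-0.6)·(2.6) + (-2.6)·(-4.4) + (2.4)·(2.6)) / 4 = 21.8/4 = 5.45
  S[C,C] = ((-3.4)·(-3.4) + (2.6)·(2.6) + (2.6)·(2.6) + (-4.4)·(-4.4) + (2.6)·(2.6)) / 4 = 51.2/4 = 12.8

S is symmetric (S[j,i] = S[i,j]). Assembling:

S = [[3.8, -2.8, -4.95],
 [-2.8, 3.8, 5.45],
 [-4.95, 5.45, 12.8]]


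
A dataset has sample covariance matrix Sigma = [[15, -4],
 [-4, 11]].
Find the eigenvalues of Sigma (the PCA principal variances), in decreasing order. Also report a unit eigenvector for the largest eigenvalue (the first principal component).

Step 1 — characteristic polynomial of 2×2 Sigma:
  det(Sigma - λI) = λ² - trace · λ + det = 0.
  trace = 15 + 11 = 26, det = 15·11 - (-4)² = 149.
Step 2 — discriminant:
  Δ = trace² - 4·det = 676 - 596 = 80.
Step 3 — eigenvalues:
  λ = (trace ± √Δ)/2 = (26 ± 8.9443)/2,
  λ_1 = 17.4721,  λ_2 = 8.5279.

Step 4 — unit eigenvector for λ_1: solve (Sigma - λ_1 I)v = 0. First row:
  (15 - 17.4721)·v_x + (-4)·v_y = 0, i.e. (-2.4721)·v_x + (-4)·v_y = 0,
  so v ∝ (b, λ_1 - a) = (-4, 2.4721); multiply by -1 so the first entry is positive: u = (4, -2.4721).
  ||u|| = √((4)² + (-2.4721)²) = √(22.1115) ≈ 4.7023,
  v_1 = u/||u|| ≈ (0.8507, -0.5257) (||v_1|| = 1).

λ_1 = 17.4721,  λ_2 = 8.5279;  v_1 ≈ (0.8507, -0.5257)


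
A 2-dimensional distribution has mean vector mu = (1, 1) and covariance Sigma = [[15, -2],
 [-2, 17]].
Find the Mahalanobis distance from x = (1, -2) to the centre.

Step 1 — centre the observation: (x - mu) = (0, -3).

Step 2 — invert Sigma. det(Sigma) = 15·17 - (-2)² = 251.
  Sigma^{-1} = (1/det) · [[d, -b], [-b, a]] = [[0.0677, 0.008],
 [0.008, 0.0598]].

Step 3 — form the quadratic (x - mu)^T · Sigma^{-1} · (x - mu):
  Sigma^{-1} · (x - mu) = (-0.0239, -0.1793).
  (x - mu)^T · [Sigma^{-1} · (x - mu)] = (0)·(-0.0239) + (-3)·(-0.1793) = 0.5378.

Step 4 — take square root: d = √(0.5378) ≈ 0.7334.

d(x, mu) = √(0.5378) ≈ 0.7334


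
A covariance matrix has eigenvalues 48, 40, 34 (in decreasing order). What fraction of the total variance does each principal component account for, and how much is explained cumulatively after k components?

Step 1 — total variance = trace(Sigma) = Σ λ_i = 48 + 40 + 34 = 122.

Step 2 — fraction explained by component i = λ_i / Σ λ:
  PC1: 48/122 = 0.3934
  PC2: 40/122 = 0.3279
  PC3: 34/122 = 0.2787

Step 3 — cumulative fraction after k components = (λ_1 + ... + λ_k) / Σ λ:
  k = 1: 48/122 = 0.3934
  k = 2: (48 + 40)/122 = 88/122 = 0.7213
  k = 3: (48 + 40 + 34)/122 = 122/122 = 1

Summary (fraction, with percent):

explained: PC1 0.3934 (39.34%), PC2 0.3279 (32.79%), PC3 0.2787 (27.87%);  cumulative: 0.3934, 0.7213, 1


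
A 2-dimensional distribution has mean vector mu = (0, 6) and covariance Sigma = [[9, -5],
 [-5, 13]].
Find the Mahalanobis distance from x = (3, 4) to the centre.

Step 1 — centre the observation: (x - mu) = (3, -2).

Step 2 — invert Sigma. det(Sigma) = 9·13 - (-5)² = 92.
  Sigma^{-1} = (1/det) · [[d, -b], [-b, a]] = [[0.1413, 0.0543],
 [0.0543, 0.0978]].

Step 3 — form the quadratic (x - mu)^T · Sigma^{-1} · (x - mu):
  Sigma^{-1} · (x - mu) = (0.3152, -0.0326).
  (x - mu)^T · [Sigma^{-1} · (x - mu)] = (3)·(0.3152) + (-2)·(-0.0326) = 1.0109.

Step 4 — take square root: d = √(1.0109) ≈ 1.0054.

d(x, mu) = √(1.0109) ≈ 1.0054


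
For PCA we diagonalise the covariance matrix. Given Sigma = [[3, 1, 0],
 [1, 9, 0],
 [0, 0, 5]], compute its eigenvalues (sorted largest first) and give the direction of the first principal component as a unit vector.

Step 1 — characteristic polynomial p(λ) = det(λI - Sigma) = λ³ - tr·λ² + c_1·λ - det, where tr = trace, c_1 = sum of the principal 2×2 minors, det = det(Sigma):
  tr = 3 + 9 + 5 = 17,
  c_1 = (3·9 - (1)²) + (3·5 - (0)²) + (9·5 - (0)²) = 26 + 15 + 45 = 86,
  det = 3·(9·5 - (0)²) - (1)·((1)·5 - (0)·(0)) + (0)·((1)·(0) - 9·(0)) = 3·(45) - (1)·(5) + (0)·(0) = 130.
  So p(λ) = λ³ - 17λ² + 86λ - 130.
Step 2 — look for an integer root (rational root theorem: any rational root is an integer divisor of 130). Testing λ = 5:
  p(5) = 125 - 425 + 430 - 130 = 0  ✓
  Dividing out (λ - 5): p(λ) = (λ - 5)(λ² - 12λ + 26).
Step 3 — remaining eigenvalues from the quadratic λ² - 12λ + 26 = 0:
  Δ = 12² - 4·26 = 144 - 104 = 40,  λ = (12 ± √40)/2 = (12 ± 6.3246)/2 ≈ 9.1623 or 2.8377.
  Sorted: λ_1 = 9.1623,  λ_2 = 5,  λ_3 = 2.8377  (check: sum = 17 = tr ✓).

Step 4 — unit eigenvector for λ_1 ≈ 9.1623: v spans the null space of (Sigma - λ_1 I), whose rows are
  r_1 = (-6.1623, 1, 0),  r_2 = (1, -0.1623, 0),  r_3 = (0, 0, -4.1623).
  v is orthogonal to every row, so take v ∝ r_1 × r_3 = ((1)·(-4.1623) - (0)·(0), (0)·(0) - (-6.1623)·(-4.1623), (-6.1623)·(0) - (1)·(0)) ≈ (-4.1623, -25.6491, 0).
  Rescale (multiply by -1 so the first nonzero entry is positive): u = (4.1623, 25.6491, 0).
  ||u|| = √((4.1623)² + (25.6491)² + (0)²) = √(675.2014) ≈ 25.9846,  v_1 = u/||u|| ≈ (0.1602, 0.9871, 0) (||v_1|| = 1).

λ_1 = 9.1623,  λ_2 = 5,  λ_3 = 2.8377;  v_1 ≈ (0.1602, 0.9871, 0)


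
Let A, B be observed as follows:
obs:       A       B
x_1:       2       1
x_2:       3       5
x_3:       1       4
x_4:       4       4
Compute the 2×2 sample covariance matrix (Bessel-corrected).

Step 1 — column means:
  mean(A) = (2 + 3 + 1 + 4) / 4 = 10/4 = 2.5
  mean(B) = (1 + 5 + 4 + 4) / 4 = 14/4 = 3.5

Step 2 — sample covariance S[i,j] = (1/(n-1)) · Σ_k (x_{k,i} - mean_i) · (x_{k,j} - mean_j), with n-1 = 3.
  S[A,A] = ((-0.5)·(-0.5) + (0.5)·(0.5) + (-1.5)·(-1.5) + (1.5)·(1.5)) / 3 = 5/3 = 1.6667
  S[A,B] = ((-0.5)·(-2.5) + (0.5)·(1.5) + (-1.5)·(0.5) + (1.5)·(0.5)) / 3 = 2/3 = 0.6667
  S[B,B] = ((-2.5)·(-2.5) + (1.5)·(1.5) + (0.5)·(0.5) + (0.5)·(0.5)) / 3 = 9/3 = 3

S is symmetric (S[j,i] = S[i,j]). Assembling:

S = [[1.6667, 0.6667],
 [0.6667, 3]]


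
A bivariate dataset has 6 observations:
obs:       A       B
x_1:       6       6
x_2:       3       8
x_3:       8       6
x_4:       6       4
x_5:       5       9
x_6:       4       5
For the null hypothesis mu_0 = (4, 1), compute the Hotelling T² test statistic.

Step 1 — sample mean vector:
  mean(A) = (6 + 3 + 8 + 6 + 5 + 4) / 6 = 32/6 = 5.3333
  mean(B) = (6 + 8 + 6 + 4 + 9 + 5) / 6 = 38/6 = 6.3333
  x̄ = (5.3333, 6.3333),  deviation x̄ - mu_0 = (5.3333, 6.3333) - (4, 1) = (1.3333, 5.3333).

Step 2 — sample covariance matrix, S[i,j] = (1/(n-1)) · Σ_k (x_{k,i} - mean_i) · (x_{k,j} - mean_j), divisor n-1 = 5:
  S[A,A] = ((0.6667)·(0.6667) + (-2.3333)·(-2.3333) + (2.6667)·(2.6667) + (0.6667)·(0.6667) + (-0.3333)·(-0.3333) + (-1.3333)·(-1.3333)) / 5 = 15.3333/5 = 3.0667
  S[A,B] = ((0.6667)·(-0.3333) + (-2.3333)·(1.6667) + (2.6667)·(-0.3333) + (0.6667)·(-2.3333) + (-0.3333)·(2.6667) + (-1.3333)·(-1.3333)) / 5 = -5.6667/5 = -1.1333
  S[B,B] = ((-0.3333)·(-0.3333) + (1.6667)·(1.6667) + (-0.3333)·(-0.3333) + (-2.3333)·(-2.3333) + (2.6667)·(2.6667) + (-1.3333)·(-1.3333)) / 5 = 17.3333/5 = 3.4667
  S = [[3.0667, -1.1333],
 [-1.1333, 3.4667]].

Step 3 — invert S. det(S) = 3.0667·3.4667 - (-1.1333)² = 9.3467.
  S^{-1} = (1/det) · [[d, -b], [-b, a]] = [[0.3709, 0.1213],
 [0.1213, 0.3281]].

Step 4 — quadratic form (x̄ - mu_0)^T · S^{-1} · (x̄ - mu_0):
  S^{-1} · (x̄ - mu_0) = (1.1412, 1.9116),
  (x̄ - mu_0)^T · [...] = (1.3333)·(1.1412) + (5.3333)·(1.9116) = 11.7166.

Step 5 — scale by n: T² = 6 · 11.7166 = 70.2996.

T² ≈ 70.2996


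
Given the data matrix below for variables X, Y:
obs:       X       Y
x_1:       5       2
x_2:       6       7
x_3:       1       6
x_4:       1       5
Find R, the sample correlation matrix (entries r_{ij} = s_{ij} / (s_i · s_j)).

Step 1 — column means:
  mean(X) = (5 + 6 + 1 + 1) / 4 = 13/4 = 3.25
  mean(Y) = (2 + 7 + 6 + 5) / 4 = 20/4 = 5

Step 2 — sample variances and covariances s[i,j] = (1/(n-1)) · Σ_k (x_{k,i} - mean_i) · (x_{k,j} - mean_j), with n-1 = 3:
  s[X,X] = ((1.75)·(1.75) + (2.75)·(2.75) + (-2.25)·(-2.25) + (-2.25)·(-2.25)) / 3 = 20.75/3 = 6.9167
  s[X,Y] = ((1.75)·(-3) + (2.75)·(2) + (-2.25)·(1) + (-2.25)·(0)) / 3 = -2/3 = -0.6667
  s[Y,Y] = ((-3)·(-3) + (2)·(2) + (1)·(1) + (0)·(0)) / 3 = 14/3 = 4.6667
  Sample standard deviations s_i = √(s[i,i]):
  s(X) = √(6.9167) = 2.63
  s(Y) = √(4.6667) = 2.1602

Step 3 — r_{ij} = s_{ij} / (s_i · s_j):
  r[X,X] = 1 (diagonal).
  r[X,Y] = -0.6667 / (2.63 · 2.1602) = -0.6667 / 5.6814 = -0.1173
  r[Y,Y] = 1 (diagonal).

R is symmetric with unit diagonal. Assembling:

R = [[1, -0.1173],
 [-0.1173, 1]]


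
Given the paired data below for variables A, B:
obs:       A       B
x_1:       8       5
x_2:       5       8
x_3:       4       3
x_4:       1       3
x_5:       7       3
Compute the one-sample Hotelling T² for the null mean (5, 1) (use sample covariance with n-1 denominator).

Step 1 — sample mean vector:
  mean(A) = (8 + 5 + 4 + 1 + 7) / 5 = 25/5 = 5
  mean(B) = (5 + 8 + 3 + 3 + 3) / 5 = 22/5 = 4.4
  x̄ = (5, 4.4),  deviation x̄ - mu_0 = (5, 4.4) - (5, 1) = (0, 3.4).

Step 2 — sample covariance matrix, S[i,j] = (1/(n-1)) · Σ_k (x_{k,i} - mean_i) · (x_{k,j} - mean_j), divisor n-1 = 4:
  S[A,A] = ((3)·(3) + (0)·(0) + (-1)·(-1) + (-4)·(-4) + (2)·(2)) / 4 = 30/4 = 7.5
  S[A,B] = ((3)·(0.6) + (0)·(3.6) + (-1)·(-1.4) + (-4)·(-1.4) + (2)·(-1.4)) / 4 = 6/4 = 1.5
  S[B,B] = ((0.6)·(0.6) + (3.6)·(3.6) + (-1.4)·(-1.4) + (-1.4)·(-1.4) + (-1.4)·(-1.4)) / 4 = 19.2/4 = 4.8
  S = [[7.5, 1.5],
 [1.5, 4.8]].

Step 3 — invert S. det(S) = 7.5·4.8 - (1.5)² = 33.75.
  S^{-1} = (1/det) · [[d, -b], [-b, a]] = [[0.1422, -0.0444],
 [-0.0444, 0.2222]].

Step 4 — quadratic form (x̄ - mu_0)^T · S^{-1} · (x̄ - mu_0):
  S^{-1} · (x̄ - mu_0) = (-0.1511, 0.7556),
  (x̄ - mu_0)^T · [...] = (0)·(-0.1511) + (3.4)·(0.7556) = 2.5689.

Step 5 — scale by n: T² = 5 · 2.5689 = 12.8444.

T² ≈ 12.8444


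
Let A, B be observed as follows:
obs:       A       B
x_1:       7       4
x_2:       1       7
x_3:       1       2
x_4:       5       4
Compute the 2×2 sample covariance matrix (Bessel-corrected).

Step 1 — column means:
  mean(A) = (7 + 1 + 1 + 5) / 4 = 14/4 = 3.5
  mean(B) = (4 + 7 + 2 + 4) / 4 = 17/4 = 4.25

Step 2 — sample covariance S[i,j] = (1/(n-1)) · Σ_k (x_{k,i} - mean_i) · (x_{k,j} - mean_j), with n-1 = 3.
  S[A,A] = ((3.5)·(3.5) + (-2.5)·(-2.5) + (-2.5)·(-2.5) + (1.5)·(1.5)) / 3 = 27/3 = 9
  S[A,B] = ((3.5)·(-0.25) + (-2.5)·(2.75) + (-2.5)·(-2.25) + (1.5)·(-0.25)) / 3 = -2.5/3 = -0.8333
  S[B,B] = ((-0.25)·(-0.25) + (2.75)·(2.75) + (-2.25)·(-2.25) + (-0.25)·(-0.25)) / 3 = 12.75/3 = 4.25

S is symmetric (S[j,i] = S[i,j]). Assembling:

S = [[9, -0.8333],
 [-0.8333, 4.25]]


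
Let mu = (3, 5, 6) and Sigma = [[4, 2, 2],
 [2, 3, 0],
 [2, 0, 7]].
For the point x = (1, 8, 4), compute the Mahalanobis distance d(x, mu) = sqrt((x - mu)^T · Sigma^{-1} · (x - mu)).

Step 1 — centre the observation: (x - mu) = (-2, 3, -2).

Step 2 — invert Sigma (cofactor / det for 3×3, or solve directly):
  Sigma^{-1} = [[0.4773, -0.3182, -0.1364],
 [-0.3182, 0.5455, 0.0909],
 [-0.1364, 0.0909, 0.1818]].

Step 3 — form the quadratic (x - mu)^T · Sigma^{-1} · (x - mu):
  Sigma^{-1} · (x - mu) = (-1.6364, 2.0909, 0.1818).
  (x - mu)^T · [Sigma^{-1} · (x - mu)] = (-2)·(-1.6364) + (3)·(2.0909) + (-2)·(0.1818) = 9.1818.

Step 4 — take square root: d = √(9.1818) ≈ 3.0302.

d(x, mu) = √(9.1818) ≈ 3.0302


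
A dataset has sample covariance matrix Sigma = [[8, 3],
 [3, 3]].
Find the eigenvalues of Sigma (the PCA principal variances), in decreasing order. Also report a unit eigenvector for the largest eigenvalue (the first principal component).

Step 1 — characteristic polynomial of 2×2 Sigma:
  det(Sigma - λI) = λ² - trace · λ + det = 0.
  trace = 8 + 3 = 11, det = 8·3 - (3)² = 15.
Step 2 — discriminant:
  Δ = trace² - 4·det = 121 - 60 = 61.
Step 3 — eigenvalues:
  λ = (trace ± √Δ)/2 = (11 ± 7.8102)/2,
  λ_1 = 9.4051,  λ_2 = 1.5949.

Step 4 — unit eigenvector for λ_1: solve (Sigma - λ_1 I)v = 0. First row:
  (8 - 9.4051)·v_x + (3)·v_y = 0, i.e. (-1.4051)·v_x + (3)·v_y = 0,
  so v ∝ (b, λ_1 - a) = (3, 1.4051) = u.
  ||u|| = √((3)² + (1.4051)²) = √(10.9744) ≈ 3.3128,
  v_1 = u/||u|| ≈ (0.9056, 0.4242) (||v_1|| = 1).

λ_1 = 9.4051,  λ_2 = 1.5949;  v_1 ≈ (0.9056, 0.4242)


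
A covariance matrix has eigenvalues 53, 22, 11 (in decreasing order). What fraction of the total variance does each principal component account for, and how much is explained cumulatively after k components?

Step 1 — total variance = trace(Sigma) = Σ λ_i = 53 + 22 + 11 = 86.

Step 2 — fraction explained by component i = λ_i / Σ λ:
  PC1: 53/86 = 0.6163
  PC2: 22/86 = 0.2558
  PC3: 11/86 = 0.1279

Step 3 — cumulative fraction after k components = (λ_1 + ... + λ_k) / Σ λ:
  k = 1: 53/86 = 0.6163
  k = 2: (53 + 22)/86 = 75/86 = 0.8721
  k = 3: (53 + 22 + 11)/86 = 86/86 = 1

Summary (fraction, with percent):

explained: PC1 0.6163 (61.63%), PC2 0.2558 (25.58%), PC3 0.1279 (12.79%);  cumulative: 0.6163, 0.8721, 1


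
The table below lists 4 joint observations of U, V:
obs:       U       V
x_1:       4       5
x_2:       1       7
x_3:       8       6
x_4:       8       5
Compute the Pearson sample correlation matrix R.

Step 1 — column means:
  mean(U) = (4 + 1 + 8 + 8) / 4 = 21/4 = 5.25
  mean(V) = (5 + 7 + 6 + 5) / 4 = 23/4 = 5.75

Step 2 — sample variances and covariances s[i,j] = (1/(n-1)) · Σ_k (x_{k,i} - mean_i) · (x_{k,j} - mean_j), with n-1 = 3:
  s[U,U] = ((-1.25)·(-1.25) + (-4.25)·(-4.25) + (2.75)·(2.75) + (2.75)·(2.75)) / 3 = 34.75/3 = 11.5833
  s[U,V] = ((-1.25)·(-0.75) + (-4.25)·(1.25) + (2.75)·(0.25) + (2.75)·(-0.75)) / 3 = -5.75/3 = -1.9167
  s[V,V] = ((-0.75)·(-0.75) + (1.25)·(1.25) + (0.25)·(0.25) + (-0.75)·(-0.75)) / 3 = 2.75/3 = 0.9167
  Sample standard deviations s_i = √(s[i,i]):
  s(U) = √(11.5833) = 3.4034
  s(V) = √(0.9167) = 0.9574

Step 3 — r_{ij} = s_{ij} / (s_i · s_j):
  r[U,U] = 1 (diagonal).
  r[U,V] = -1.9167 / (3.4034 · 0.9574) = -1.9167 / 3.2585 = -0.5882
  r[V,V] = 1 (diagonal).

R is symmetric with unit diagonal. Assembling:

R = [[1, -0.5882],
 [-0.5882, 1]]


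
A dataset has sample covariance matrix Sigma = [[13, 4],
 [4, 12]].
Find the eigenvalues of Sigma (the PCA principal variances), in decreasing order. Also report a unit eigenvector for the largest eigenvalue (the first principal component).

Step 1 — characteristic polynomial of 2×2 Sigma:
  det(Sigma - λI) = λ² - trace · λ + det = 0.
  trace = 13 + 12 = 25, det = 13·12 - (4)² = 140.
Step 2 — discriminant:
  Δ = trace² - 4·det = 625 - 560 = 65.
Step 3 — eigenvalues:
  λ = (trace ± √Δ)/2 = (25 ± 8.0623)/2,
  λ_1 = 16.5311,  λ_2 = 8.4689.

Step 4 — unit eigenvector for λ_1: solve (Sigma - λ_1 I)v = 0. First row:
  (13 - 16.5311)·v_x + (4)·v_y = 0, i.e. (-3.5311)·v_x + (4)·v_y = 0,
  so v ∝ (b, λ_1 - a) = (4, 3.5311) = u.
  ||u|| = √((4)² + (3.5311)²) = √(28.4689) ≈ 5.3356,
  v_1 = u/||u|| ≈ (0.7497, 0.6618) (||v_1|| = 1).

λ_1 = 16.5311,  λ_2 = 8.4689;  v_1 ≈ (0.7497, 0.6618)


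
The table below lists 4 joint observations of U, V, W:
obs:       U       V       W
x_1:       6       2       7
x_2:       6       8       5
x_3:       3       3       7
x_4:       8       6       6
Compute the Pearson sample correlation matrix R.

Step 1 — column means:
  mean(U) = (6 + 6 + 3 + 8) / 4 = 23/4 = 5.75
  mean(V) = (2 + 8 + 3 + 6) / 4 = 19/4 = 4.75
  mean(W) = (7 + 5 + 7 + 6) / 4 = 25/4 = 6.25

Step 2 — sample variances and covariances s[i,j] = (1/(n-1)) · Σ_k (x_{k,i} - mean_i) · (x_{k,j} - mean_j), with n-1 = 3:
  s[U,U] = ((0.25)·(0.25) + (0.25)·(0.25) + (-2.75)·(-2.75) + (2.25)·(2.25)) / 3 = 12.75/3 = 4.25
  s[U,V] = ((0.25)·(-2.75) + (0.25)·(3.25) + (-2.75)·(-1.75) + (2.25)·(1.25)) / 3 = 7.75/3 = 2.5833
  s[U,W] = ((0.25)·(0.75) + (0.25)·(-1.25) + (-2.75)·(0.75) + (2.25)·(-0.25)) / 3 = -2.75/3 = -0.9167
  s[V,V] = ((-2.75)·(-2.75) + (3.25)·(3.25) + (-1.75)·(-1.75) + (1.25)·(1.25)) / 3 = 22.75/3 = 7.5833
  s[V,W] = ((-2.75)·(0.75) + (3.25)·(-1.25) + (-1.75)·(0.75) + (1.25)·(-0.25)) / 3 = -7.75/3 = -2.5833
  s[W,W] = ((0.75)·(0.75) + (-1.25)·(-1.25) + (0.75)·(0.75) + (-0.25)·(-0.25)) / 3 = 2.75/3 = 0.9167
  Sample standard deviations s_i = √(s[i,i]):
  s(U) = √(4.25) = 2.0616
  s(V) = √(7.5833) = 2.7538
  s(W) = √(0.9167) = 0.9574

Step 3 — r_{ij} = s_{ij} / (s_i · s_j):
  r[U,U] = 1 (diagonal).
  r[U,V] = 2.5833 / (2.0616 · 2.7538) = 2.5833 / 5.6771 = 0.455
  r[U,W] = -0.9167 / (2.0616 · 0.9574) = -0.9167 / 1.9738 = -0.4644
  r[V,V] = 1 (diagonal).
  r[V,W] = -2.5833 / (2.7538 · 0.9574) = -2.5833 / 2.6365 = -0.9798
  r[W,W] = 1 (diagonal).

R is symmetric with unit diagonal. Assembling:

R = [[1, 0.455, -0.4644],
 [0.455, 1, -0.9798],
 [-0.4644, -0.9798, 1]]


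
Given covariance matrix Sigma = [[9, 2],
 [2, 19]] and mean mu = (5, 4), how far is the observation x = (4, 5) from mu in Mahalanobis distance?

Step 1 — centre the observation: (x - mu) = (-1, 1).

Step 2 — invert Sigma. det(Sigma) = 9·19 - (2)² = 167.
  Sigma^{-1} = (1/det) · [[d, -b], [-b, a]] = [[0.1138, -0.012],
 [-0.012, 0.0539]].

Step 3 — form the quadratic (x - mu)^T · Sigma^{-1} · (x - mu):
  Sigma^{-1} · (x - mu) = (-0.1257, 0.0659).
  (x - mu)^T · [Sigma^{-1} · (x - mu)] = (-1)·(-0.1257) + (1)·(0.0659) = 0.1916.

Step 4 — take square root: d = √(0.1916) ≈ 0.4377.

d(x, mu) = √(0.1916) ≈ 0.4377


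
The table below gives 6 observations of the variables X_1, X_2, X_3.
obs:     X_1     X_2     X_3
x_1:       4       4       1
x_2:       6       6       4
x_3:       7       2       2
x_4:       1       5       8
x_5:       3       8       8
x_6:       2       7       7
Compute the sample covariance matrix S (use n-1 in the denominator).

Step 1 — column means:
  mean(X_1) = (4 + 6 + 7 + 1 + 3 + 2) / 6 = 23/6 = 3.8333
  mean(X_2) = (4 + 6 + 2 + 5 + 8 + 7) / 6 = 32/6 = 5.3333
  mean(X_3) = (1 + 4 + 2 + 8 + 8 + 7) / 6 = 30/6 = 5

Step 2 — sample covariance S[i,j] = (1/(n-1)) · Σ_k (x_{k,i} - mean_i) · (x_{k,j} - mean_j), with n-1 = 5.
  S[X_1,X_1] = ((0.1667)·(0.1667) + (2.1667)·(2.1667) + (3.1667)·(3.1667) + (-2.8333)·(-2.8333) + (-0.8333)·(-0.8333) + (-1.8333)·(-1.8333)) / 5 = 26.8333/5 = 5.3667
  S[X_1,X_2] = ((0.1667)·(-1.3333) + (2.1667)·(0.6667) + (3.1667)·(-3.3333) + (-2.8333)·(-0.3333) + (-0.8333)·(2.6667) + (-1.8333)·(1.6667)) / 5 = -13.6667/5 = -2.7333
  S[X_1,X_3] = ((0.1667)·(-4) + (2.1667)·(-1) + (3.1667)·(-3) + (-2.8333)·(3) + (-0.8333)·(3) + (-1.8333)·(2)) / 5 = -27/5 = -5.4
  S[X_2,X_2] = ((-1.3333)·(-1.3333) + (0.6667)·(0.6667) + (-3.3333)·(-3.3333) + (-0.3333)·(-0.3333) + (2.6667)·(2.6667) + (1.6667)·(1.6667)) / 5 = 23.3333/5 = 4.6667
  S[X_2,X_3] = ((-1.3333)·(-4) + (0.6667)·(-1) + (-3.3333)·(-3) + (-0.3333)·(3) + (2.6667)·(3) + (1.6667)·(2)) / 5 = 25/5 = 5
  S[X_3,X_3] = ((-4)·(-4) + (-1)·(-1) + (-3)·(-3) + (3)·(3) + (3)·(3) + (2)·(2)) / 5 = 48/5 = 9.6

S is symmetric (S[j,i] = S[i,j]). Assembling:

S = [[5.3667, -2.7333, -5.4],
 [-2.7333, 4.6667, 5],
 [-5.4, 5, 9.6]]


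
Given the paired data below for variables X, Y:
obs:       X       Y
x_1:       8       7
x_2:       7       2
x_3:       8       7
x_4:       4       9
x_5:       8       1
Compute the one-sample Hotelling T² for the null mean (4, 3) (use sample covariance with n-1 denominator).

Step 1 — sample mean vector:
  mean(X) = (8 + 7 + 8 + 4 + 8) / 5 = 35/5 = 7
  mean(Y) = (7 + 2 + 7 + 9 + 1) / 5 = 26/5 = 5.2
  x̄ = (7, 5.2),  deviation x̄ - mu_0 = (7, 5.2) - (4, 3) = (3, 2.2).

Step 2 — sample covariance matrix, S[i,j] = (1/(n-1)) · Σ_k (x_{k,i} - mean_i) · (x_{k,j} - mean_j), divisor n-1 = 4:
  S[X,X] = ((1)·(1) + (0)·(0) + (1)·(1) + (-3)·(-3) + (1)·(1)) / 4 = 12/4 = 3
  S[X,Y] = ((1)·(1.8) + (0)·(-3.2) + (1)·(1.8) + (-3)·(3.8) + (1)·(-4.2)) / 4 = -12/4 = -3
  S[Y,Y] = ((1.8)·(1.8) + (-3.2)·(-3.2) + (1.8)·(1.8) + (3.8)·(3.8) + (-4.2)·(-4.2)) / 4 = 48.8/4 = 12.2
  S = [[3, -3],
 [-3, 12.2]].

Step 3 — invert S. det(S) = 3·12.2 - (-3)² = 27.6.
  S^{-1} = (1/det) · [[d, -b], [-b, a]] = [[0.442, 0.1087],
 [0.1087, 0.1087]].

Step 4 — quadratic form (x̄ - mu_0)^T · S^{-1} · (x̄ - mu_0):
  S^{-1} · (x̄ - mu_0) = (1.5652, 0.5652),
  (x̄ - mu_0)^T · [...] = (3)·(1.5652) + (2.2)·(0.5652) = 5.9391.

Step 5 — scale by n: T² = 5 · 5.9391 = 29.6957.

T² ≈ 29.6957


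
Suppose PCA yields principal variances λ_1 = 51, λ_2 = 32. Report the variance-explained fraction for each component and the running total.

Step 1 — total variance = trace(Sigma) = Σ λ_i = 51 + 32 = 83.

Step 2 — fraction explained by component i = λ_i / Σ λ:
  PC1: 51/83 = 0.6145
  PC2: 32/83 = 0.3855

Step 3 — cumulative fraction after k components = (λ_1 + ... + λ_k) / Σ λ:
  k = 1: 51/83 = 0.6145
  k = 2: (51 + 32)/83 = 83/83 = 1

Summary (fraction, with percent):

explained: PC1 0.6145 (61.45%), PC2 0.3855 (38.55%);  cumulative: 0.6145, 1


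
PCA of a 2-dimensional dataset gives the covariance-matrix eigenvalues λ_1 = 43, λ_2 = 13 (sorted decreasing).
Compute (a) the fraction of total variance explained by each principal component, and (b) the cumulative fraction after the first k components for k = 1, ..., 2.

Step 1 — total variance = trace(Sigma) = Σ λ_i = 43 + 13 = 56.

Step 2 — fraction explained by component i = λ_i / Σ λ:
  PC1: 43/56 = 0.7679
  PC2: 13/56 = 0.2321

Step 3 — cumulative fraction after k components = (λ_1 + ... + λ_k) / Σ λ:
  k = 1: 43/56 = 0.7679
  k = 2: (43 + 13)/56 = 56/56 = 1

Summary (fraction, with percent):

explained: PC1 0.7679 (76.79%), PC2 0.2321 (23.21%);  cumulative: 0.7679, 1


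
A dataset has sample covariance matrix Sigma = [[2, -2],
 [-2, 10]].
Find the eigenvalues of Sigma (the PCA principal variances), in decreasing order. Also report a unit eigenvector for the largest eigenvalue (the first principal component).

Step 1 — characteristic polynomial of 2×2 Sigma:
  det(Sigma - λI) = λ² - trace · λ + det = 0.
  trace = 2 + 10 = 12, det = 2·10 - (-2)² = 16.
Step 2 — discriminant:
  Δ = trace² - 4·det = 144 - 64 = 80.
Step 3 — eigenvalues:
  λ = (trace ± √Δ)/2 = (12 ± 8.9443)/2,
  λ_1 = 10.4721,  λ_2 = 1.5279.

Step 4 — unit eigenvector for λ_1: solve (Sigma - λ_1 I)v = 0. First row:
  (2 - 10.4721)·v_x + (-2)·v_y = 0, i.e. (-8.4721)·v_x + (-2)·v_y = 0,
  so v ∝ (b, λ_1 - a) = (-2, 8.4721); multiply by -1 so the first entry is positive: u = (2, -8.4721).
  ||u|| = √((2)² + (-8.4721)²) = √(75.7771) ≈ 8.705,
  v_1 = u/||u|| ≈ (0.2298, -0.9732) (||v_1|| = 1).

λ_1 = 10.4721,  λ_2 = 1.5279;  v_1 ≈ (0.2298, -0.9732)


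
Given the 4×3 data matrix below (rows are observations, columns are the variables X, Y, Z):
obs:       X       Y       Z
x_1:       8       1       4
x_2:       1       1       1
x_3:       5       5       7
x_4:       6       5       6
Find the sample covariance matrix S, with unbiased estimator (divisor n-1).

Step 1 — column means:
  mean(X) = (8 + 1 + 5 + 6) / 4 = 20/4 = 5
  mean(Y) = (1 + 1 + 5 + 5) / 4 = 12/4 = 3
  mean(Z) = (4 + 1 + 7 + 6) / 4 = 18/4 = 4.5

Step 2 — sample covariance S[i,j] = (1/(n-1)) · Σ_k (x_{k,i} - mean_i) · (x_{k,j} - mean_j), with n-1 = 3.
  S[X,X] = ((3)·(3) + (-4)·(-4) + (0)·(0) + (1)·(1)) / 3 = 26/3 = 8.6667
  S[X,Y] = ((3)·(-2) + (-4)·(-2) + (0)·(2) + (1)·(2)) / 3 = 4/3 = 1.3333
  S[X,Z] = ((3)·(-0.5) + (-4)·(-3.5) + (0)·(2.5) + (1)·(1.5)) / 3 = 14/3 = 4.6667
  S[Y,Y] = ((-2)·(-2) + (-2)·(-2) + (2)·(2) + (2)·(2)) / 3 = 16/3 = 5.3333
  S[Y,Z] = ((-2)·(-0.5) + (-2)·(-3.5) + (2)·(2.5) + (2)·(1.5)) / 3 = 16/3 = 5.3333
  S[Z,Z] = ((-0.5)·(-0.5) + (-3.5)·(-3.5) + (2.5)·(2.5) + (1.5)·(1.5)) / 3 = 21/3 = 7

S is symmetric (S[j,i] = S[i,j]). Assembling:

S = [[8.6667, 1.3333, 4.6667],
 [1.3333, 5.3333, 5.3333],
 [4.6667, 5.3333, 7]]


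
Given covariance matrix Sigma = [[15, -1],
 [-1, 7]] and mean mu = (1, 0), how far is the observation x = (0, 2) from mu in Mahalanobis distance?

Step 1 — centre the observation: (x - mu) = (-1, 2).

Step 2 — invert Sigma. det(Sigma) = 15·7 - (-1)² = 104.
  Sigma^{-1} = (1/det) · [[d, -b], [-b, a]] = [[0.0673, 0.0096],
 [0.0096, 0.1442]].

Step 3 — form the quadratic (x - mu)^T · Sigma^{-1} · (x - mu):
  Sigma^{-1} · (x - mu) = (-0.0481, 0.2788).
  (x - mu)^T · [Sigma^{-1} · (x - mu)] = (-1)·(-0.0481) + (2)·(0.2788) = 0.6058.

Step 4 — take square root: d = √(0.6058) ≈ 0.7783.

d(x, mu) = √(0.6058) ≈ 0.7783


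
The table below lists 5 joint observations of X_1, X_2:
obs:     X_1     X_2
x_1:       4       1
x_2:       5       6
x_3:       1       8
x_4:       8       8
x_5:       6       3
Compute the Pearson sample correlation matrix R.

Step 1 — column means:
  mean(X_1) = (4 + 5 + 1 + 8 + 6) / 5 = 24/5 = 4.8
  mean(X_2) = (1 + 6 + 8 + 8 + 3) / 5 = 26/5 = 5.2

Step 2 — sample variances and covariances s[i,j] = (1/(n-1)) · Σ_k (x_{k,i} - mean_i) · (x_{k,j} - mean_j), with n-1 = 4:
  s[X_1,X_1] = ((-0.8)·(-0.8) + (0.2)·(0.2) + (-3.8)·(-3.8) + (3.2)·(3.2) + (1.2)·(1.2)) / 4 = 26.8/4 = 6.7
  s[X_1,X_2] = ((-0.8)·(-4.2) + (0.2)·(0.8) + (-3.8)·(2.8) + (3.2)·(2.8) + (1.2)·(-2.2)) / 4 = -0.8/4 = -0.2
  s[X_2,X_2] = ((-4.2)·(-4.2) + (0.8)·(0.8) + (2.8)·(2.8) + (2.8)·(2.8) + (-2.2)·(-2.2)) / 4 = 38.8/4 = 9.7
  Sample standard deviations s_i = √(s[i,i]):
  s(X_1) = √(6.7) = 2.5884
  s(X_2) = √(9.7) = 3.1145

Step 3 — r_{ij} = s_{ij} / (s_i · s_j):
  r[X_1,X_1] = 1 (diagonal).
  r[X_1,X_2] = -0.2 / (2.5884 · 3.1145) = -0.2 / 8.0616 = -0.0248
  r[X_2,X_2] = 1 (diagonal).

R is symmetric with unit diagonal. Assembling:

R = [[1, -0.0248],
 [-0.0248, 1]]


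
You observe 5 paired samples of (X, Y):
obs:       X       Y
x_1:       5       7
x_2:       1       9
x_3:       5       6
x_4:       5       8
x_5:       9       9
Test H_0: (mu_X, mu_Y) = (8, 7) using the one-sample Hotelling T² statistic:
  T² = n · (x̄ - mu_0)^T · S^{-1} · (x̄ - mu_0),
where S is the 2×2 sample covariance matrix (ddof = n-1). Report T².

Step 1 — sample mean vector:
  mean(X) = (5 + 1 + 5 + 5 + 9) / 5 = 25/5 = 5
  mean(Y) = (7 + 9 + 6 + 8 + 9) / 5 = 39/5 = 7.8
  x̄ = (5, 7.8),  deviation x̄ - mu_0 = (5, 7.8) - (8, 7) = (-3, 0.8).

Step 2 — sample covariance matrix, S[i,j] = (1/(n-1)) · Σ_k (x_{k,i} - mean_i) · (x_{k,j} - mean_j), divisor n-1 = 4:
  S[X,X] = ((0)·(0) + (-4)·(-4) + (0)·(0) + (0)·(0) + (4)·(4)) / 4 = 32/4 = 8
  S[X,Y] = ((0)·(-0.8) + (-4)·(1.2) + (0)·(-1.8) + (0)·(0.2) + (4)·(1.2)) / 4 = 0/4 = 0
  S[Y,Y] = ((-0.8)·(-0.8) + (1.2)·(1.2) + (-1.8)·(-1.8) + (0.2)·(0.2) + (1.2)·(1.2)) / 4 = 6.8/4 = 1.7
  S = [[8, 0],
 [0, 1.7]].

Step 3 — invert S. det(S) = 8·1.7 - (0)² = 13.6.
  S^{-1} = (1/det) · [[d, -b], [-b, a]] = [[0.125, 0],
 [0, 0.5882]].

Step 4 — quadratic form (x̄ - mu_0)^T · S^{-1} · (x̄ - mu_0):
  S^{-1} · (x̄ - mu_0) = (-0.375, 0.4706),
  (x̄ - mu_0)^T · [...] = (-3)·(-0.375) + (0.8)·(0.4706) = 1.5015.

Step 5 — scale by n: T² = 5 · 1.5015 = 7.5074.

T² ≈ 7.5074
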